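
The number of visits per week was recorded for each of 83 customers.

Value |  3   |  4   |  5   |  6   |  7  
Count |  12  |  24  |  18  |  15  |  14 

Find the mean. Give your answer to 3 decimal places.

4.940

Values: 3, 4, 5, 6, 7
Σfx = 12×3 + 24×4 + 18×5 + 15×6 + 14×7 = 410
n = Σf = 83
Mean = 410 / 83 = 4.9398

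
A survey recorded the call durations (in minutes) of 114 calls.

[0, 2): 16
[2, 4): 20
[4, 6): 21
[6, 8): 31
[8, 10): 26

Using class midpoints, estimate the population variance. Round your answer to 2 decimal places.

7.39

Midpoints: 1, 3, 5, 7, 9
n = 114, Σfm = 632, mean = 5.5439
Σfm² = 4346
Σf(m − x̄)² = Σfm² − (Σfm)²/n = 4346 − 632²/114 = 842.2807
Population variance = 842.2807 / 114 = 7.3884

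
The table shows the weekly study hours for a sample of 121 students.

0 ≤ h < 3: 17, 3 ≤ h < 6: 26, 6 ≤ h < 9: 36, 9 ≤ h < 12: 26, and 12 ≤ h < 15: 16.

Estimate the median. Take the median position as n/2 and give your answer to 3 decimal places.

Cumulative frequencies: 17, 43, 79, 105, 121
n = 121; position = n/2 = 60.5.
This falls in the class 6 ≤ h < 9: L = 6, F = 43, f = 36, h = 3.
Median ≈ 6 + ((60.5 − 43) / 36) × 3 = 7.4583

7.458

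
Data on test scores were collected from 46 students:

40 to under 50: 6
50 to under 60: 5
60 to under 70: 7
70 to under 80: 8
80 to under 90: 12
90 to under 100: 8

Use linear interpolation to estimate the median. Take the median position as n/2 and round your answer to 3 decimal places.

Cumulative frequencies: 6, 11, 18, 26, 38, 46
n = 46; position = n/2 = 23.
This falls in the class 70 to under 80: L = 70, F = 18, f = 8, h = 10.
Median ≈ 70 + ((23 − 18) / 8) × 10 = 76.2500

76.250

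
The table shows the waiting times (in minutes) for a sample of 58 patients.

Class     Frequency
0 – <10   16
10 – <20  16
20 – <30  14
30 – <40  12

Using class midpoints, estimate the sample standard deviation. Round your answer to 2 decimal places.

Midpoints: 5, 15, 25, 35
n = 58, Σfm = 1090, mean = 18.7931
Σfm² = 27450
Σf(m − x̄)² = Σfm² − (Σfm)²/n = 27450 − 1090²/58 = 6965.5172
Sample variance = 6965.5172 / 57 = 122.2021
Standard deviation = √122.2021 = 11.0545

11.05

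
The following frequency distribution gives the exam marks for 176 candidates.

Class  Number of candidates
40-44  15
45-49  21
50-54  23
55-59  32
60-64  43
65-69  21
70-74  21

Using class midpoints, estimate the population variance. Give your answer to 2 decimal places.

Midpoints: 42, 47, 52, 57, 62, 67, 72
n = 176, Σfm = 10222, mean = 58.0795
Σfm² = 607434
Σf(m − x̄)² = Σfm² − (Σfm)²/n = 607434 − 10222²/176 = 13744.8864
Population variance = 13744.8864 / 176 = 78.0959

78.10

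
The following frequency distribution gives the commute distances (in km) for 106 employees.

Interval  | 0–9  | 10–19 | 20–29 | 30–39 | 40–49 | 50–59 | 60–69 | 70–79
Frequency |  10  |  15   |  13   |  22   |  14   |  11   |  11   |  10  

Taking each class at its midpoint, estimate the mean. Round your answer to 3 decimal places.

Midpoints: 4.5, 14.5, 24.5, 34.5, 44.5, 54.5, 64.5, 74.5
Σfm = 10×4.5 + 15×14.5 + 13×24.5 + 22×34.5 + 14×44.5 + 11×54.5 + 11×64.5 + 10×74.5 = 4017
n = Σf = 106
Mean = 4017 / 106 = 37.8962

37.896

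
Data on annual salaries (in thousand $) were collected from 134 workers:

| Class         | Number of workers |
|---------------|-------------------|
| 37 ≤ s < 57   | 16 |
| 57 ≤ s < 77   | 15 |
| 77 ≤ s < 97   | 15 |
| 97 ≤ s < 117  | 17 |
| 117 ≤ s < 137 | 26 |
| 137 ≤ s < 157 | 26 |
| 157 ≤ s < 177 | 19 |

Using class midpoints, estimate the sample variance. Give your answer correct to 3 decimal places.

1524.318

Midpoints: 47, 67, 87, 107, 127, 147, 167
n = 134, Σfm = 15178, mean = 113.2687
Σfm² = 1921926
Σf(m − x̄)² = Σfm² − (Σfm)²/n = 1921926 − 15178²/134 = 202734.3284
Sample variance = 202734.3284 / 133 = 1524.3183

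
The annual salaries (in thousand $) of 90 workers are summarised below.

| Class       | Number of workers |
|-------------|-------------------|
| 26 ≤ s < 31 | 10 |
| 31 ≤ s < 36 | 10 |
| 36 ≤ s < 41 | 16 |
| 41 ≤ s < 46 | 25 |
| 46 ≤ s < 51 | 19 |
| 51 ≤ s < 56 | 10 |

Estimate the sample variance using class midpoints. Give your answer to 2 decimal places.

55.31

Midpoints: 28.5, 33.5, 38.5, 43.5, 48.5, 53.5
n = 90, Σfm = 3780, mean = 42.0000
Σfm² = 163682.5
Σf(m − x̄)² = Σfm² − (Σfm)²/n = 163682.5 − 3780²/90 = 4922.5000
Sample variance = 4922.5000 / 89 = 55.3090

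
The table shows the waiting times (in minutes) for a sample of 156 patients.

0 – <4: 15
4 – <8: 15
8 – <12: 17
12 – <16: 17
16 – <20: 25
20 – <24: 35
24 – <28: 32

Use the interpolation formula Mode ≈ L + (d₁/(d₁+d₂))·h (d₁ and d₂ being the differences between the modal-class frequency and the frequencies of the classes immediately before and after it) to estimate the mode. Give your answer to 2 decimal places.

23.08

Modal class: 20 – <24 (highest frequency 35).
d₁ = 35 − 25 = 10, d₂ = 35 − 32 = 3
Mode ≈ 20 + (10/(10+3)) × 4 = 20 + 3.0769 = 23.0769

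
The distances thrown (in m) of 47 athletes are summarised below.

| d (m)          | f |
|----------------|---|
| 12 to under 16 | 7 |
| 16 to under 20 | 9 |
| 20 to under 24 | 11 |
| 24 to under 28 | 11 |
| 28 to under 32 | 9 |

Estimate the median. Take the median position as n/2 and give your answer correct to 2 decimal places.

Cumulative frequencies: 7, 16, 27, 38, 47
n = 47; position = n/2 = 23.5.
This falls in the class 20 to under 24: L = 20, F = 16, f = 11, h = 4.
Median ≈ 20 + ((23.5 − 16) / 11) × 4 = 22.7273

22.73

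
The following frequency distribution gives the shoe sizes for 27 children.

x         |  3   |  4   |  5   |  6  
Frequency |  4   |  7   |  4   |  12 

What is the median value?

5

Cumulative frequencies: 4, 11, 15, 27
n = 27, so the median is the value in position (n+1)/2 = 14.
Position 14 falls at value 5.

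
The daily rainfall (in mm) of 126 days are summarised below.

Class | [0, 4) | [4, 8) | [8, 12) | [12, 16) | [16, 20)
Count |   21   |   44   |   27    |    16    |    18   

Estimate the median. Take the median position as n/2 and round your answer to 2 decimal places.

Cumulative frequencies: 21, 65, 92, 108, 126
n = 126; position = n/2 = 63.
This falls in the class [4, 8): L = 4, F = 21, f = 44, h = 4.
Median ≈ 4 + ((63 − 21) / 44) × 4 = 7.8182

7.82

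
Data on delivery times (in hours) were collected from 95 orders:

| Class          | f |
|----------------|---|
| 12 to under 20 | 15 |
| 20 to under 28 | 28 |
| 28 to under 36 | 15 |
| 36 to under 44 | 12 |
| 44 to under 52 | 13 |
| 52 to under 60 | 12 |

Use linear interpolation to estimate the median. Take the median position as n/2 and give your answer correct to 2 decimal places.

Cumulative frequencies: 15, 43, 58, 70, 83, 95
n = 95; position = n/2 = 47.5.
This falls in the class 28 to under 36: L = 28, F = 43, f = 15, h = 8.
Median ≈ 28 + ((47.5 − 43) / 15) × 8 = 30.4000

30.40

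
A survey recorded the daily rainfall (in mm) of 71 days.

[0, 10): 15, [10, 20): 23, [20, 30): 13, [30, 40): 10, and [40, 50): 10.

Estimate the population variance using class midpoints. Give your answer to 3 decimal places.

Midpoints: 5, 15, 25, 35, 45
n = 71, Σfm = 1545, mean = 21.7606
Σfm² = 46175
Σf(m − x̄)² = Σfm² − (Σfm)²/n = 46175 − 1545²/71 = 12554.9296
Population variance = 12554.9296 / 71 = 176.8300

176.830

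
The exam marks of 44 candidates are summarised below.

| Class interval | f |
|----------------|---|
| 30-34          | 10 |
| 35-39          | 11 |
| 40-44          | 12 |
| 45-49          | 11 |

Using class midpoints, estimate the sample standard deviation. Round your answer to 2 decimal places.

5.55

Midpoints: 32, 37, 42, 47
n = 44, Σfm = 1748, mean = 39.7273
Σfm² = 70766
Σf(m − x̄)² = Σfm² − (Σfm)²/n = 70766 − 1748²/44 = 1322.7273
Sample variance = 1322.7273 / 43 = 30.7611
Standard deviation = √30.7611 = 5.5463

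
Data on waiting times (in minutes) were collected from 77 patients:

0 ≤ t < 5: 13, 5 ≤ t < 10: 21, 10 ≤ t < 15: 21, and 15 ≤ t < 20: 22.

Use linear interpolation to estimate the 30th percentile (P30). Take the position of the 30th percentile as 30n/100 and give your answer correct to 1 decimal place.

7.4

Cumulative frequencies: 13, 34, 55, 77
n = 77; position = 30n/100 = 23.1.
This falls in the class 5 ≤ t < 10: L = 5, F = 13, f = 21, h = 5.
30th percentile ≈ 5 + ((23.1 − 13) / 21) × 5 = 7.4048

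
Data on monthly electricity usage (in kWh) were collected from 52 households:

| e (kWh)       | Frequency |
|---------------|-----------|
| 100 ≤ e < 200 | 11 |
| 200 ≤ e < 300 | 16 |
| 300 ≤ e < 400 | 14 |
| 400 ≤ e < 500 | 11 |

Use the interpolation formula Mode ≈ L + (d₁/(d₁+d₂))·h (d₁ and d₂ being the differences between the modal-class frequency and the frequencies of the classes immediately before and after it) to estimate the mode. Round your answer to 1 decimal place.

271.4

Modal class: 200 ≤ e < 300 (highest frequency 16).
d₁ = 16 − 11 = 5, d₂ = 16 − 14 = 2
Mode ≈ 200 + (5/(5+2)) × 100 = 200 + 71.4286 = 271.4286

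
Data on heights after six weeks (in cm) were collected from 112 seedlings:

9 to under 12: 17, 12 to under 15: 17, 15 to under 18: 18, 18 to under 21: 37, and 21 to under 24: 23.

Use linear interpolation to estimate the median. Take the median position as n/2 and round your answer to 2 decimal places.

Cumulative frequencies: 17, 34, 52, 89, 112
n = 112; position = n/2 = 56.
This falls in the class 18 to under 21: L = 18, F = 52, f = 37, h = 3.
Median ≈ 18 + ((56 − 52) / 37) × 3 = 18.3243

18.32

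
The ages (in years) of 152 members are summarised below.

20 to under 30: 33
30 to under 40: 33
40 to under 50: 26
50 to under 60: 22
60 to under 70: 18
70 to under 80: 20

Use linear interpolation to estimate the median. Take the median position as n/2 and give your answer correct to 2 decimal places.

43.85

Cumulative frequencies: 33, 66, 92, 114, 132, 152
n = 152; position = n/2 = 76.
This falls in the class 40 to under 50: L = 40, F = 66, f = 26, h = 10.
Median ≈ 40 + ((76 − 66) / 26) × 10 = 43.8462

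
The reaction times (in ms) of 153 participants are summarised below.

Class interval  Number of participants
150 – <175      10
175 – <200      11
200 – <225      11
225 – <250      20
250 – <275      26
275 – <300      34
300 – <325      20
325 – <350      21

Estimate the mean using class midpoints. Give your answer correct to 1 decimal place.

266.1

Midpoints: 162.5, 187.5, 212.5, 237.5, 262.5, 287.5, 312.5, 337.5
Σfm = 10×162.5 + 11×187.5 + 11×212.5 + 20×237.5 + 26×262.5 + 34×287.5 + 20×312.5 + 21×337.5 = 40712.5
n = Σf = 153
Mean = 40712.5 / 153 = 266.0948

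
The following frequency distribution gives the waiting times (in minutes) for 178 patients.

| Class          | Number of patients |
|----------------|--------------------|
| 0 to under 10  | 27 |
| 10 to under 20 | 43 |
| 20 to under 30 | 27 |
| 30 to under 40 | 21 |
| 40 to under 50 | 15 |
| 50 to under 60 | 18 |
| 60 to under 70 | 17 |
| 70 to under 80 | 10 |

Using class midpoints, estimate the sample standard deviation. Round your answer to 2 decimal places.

Midpoints: 5, 15, 25, 35, 45, 55, 65, 75
n = 178, Σfm = 5710, mean = 32.0787
Σfm² = 265850
Σf(m − x̄)² = Σfm² − (Σfm)²/n = 265850 − 5710²/178 = 82680.8989
Sample variance = 82680.8989 / 177 = 467.1237
Standard deviation = √467.1237 = 21.6130

21.61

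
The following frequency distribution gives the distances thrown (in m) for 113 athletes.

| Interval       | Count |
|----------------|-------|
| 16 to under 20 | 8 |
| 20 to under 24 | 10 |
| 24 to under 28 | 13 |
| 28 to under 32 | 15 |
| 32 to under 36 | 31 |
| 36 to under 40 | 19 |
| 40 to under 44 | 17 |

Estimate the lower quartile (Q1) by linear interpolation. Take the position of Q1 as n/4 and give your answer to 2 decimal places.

Cumulative frequencies: 8, 18, 31, 46, 77, 96, 113
n = 113; position = n/4 = 28.25.
This falls in the class 24 to under 28: L = 24, F = 18, f = 13, h = 4.
Lower quartile ≈ 24 + ((28.25 − 18) / 13) × 4 = 27.1538

27.15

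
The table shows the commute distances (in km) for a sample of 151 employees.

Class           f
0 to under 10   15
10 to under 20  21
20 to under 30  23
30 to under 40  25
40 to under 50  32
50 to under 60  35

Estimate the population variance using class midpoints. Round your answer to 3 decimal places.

273.891

Midpoints: 5, 15, 25, 35, 45, 55
n = 151, Σfm = 5205, mean = 34.4702
Σfm² = 220775
Σf(m − x̄)² = Σfm² − (Σfm)²/n = 220775 − 5205²/151 = 41357.6159
Population variance = 41357.6159 / 151 = 273.8915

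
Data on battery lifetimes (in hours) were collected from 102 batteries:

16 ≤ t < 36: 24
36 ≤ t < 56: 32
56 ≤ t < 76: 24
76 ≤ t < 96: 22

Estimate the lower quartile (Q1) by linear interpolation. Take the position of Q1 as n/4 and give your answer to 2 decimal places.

36.94

Cumulative frequencies: 24, 56, 80, 102
n = 102; position = n/4 = 25.5.
This falls in the class 36 ≤ t < 56: L = 36, F = 24, f = 32, h = 20.
Lower quartile ≈ 36 + ((25.5 − 24) / 32) × 20 = 36.9375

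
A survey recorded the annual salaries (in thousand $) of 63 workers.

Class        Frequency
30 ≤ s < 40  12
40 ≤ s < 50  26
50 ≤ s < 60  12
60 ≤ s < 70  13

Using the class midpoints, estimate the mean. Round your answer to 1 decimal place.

49.1

Midpoints: 35, 45, 55, 65
Σfm = 12×35 + 26×45 + 12×55 + 13×65 = 3095
n = Σf = 63
Mean = 3095 / 63 = 49.1270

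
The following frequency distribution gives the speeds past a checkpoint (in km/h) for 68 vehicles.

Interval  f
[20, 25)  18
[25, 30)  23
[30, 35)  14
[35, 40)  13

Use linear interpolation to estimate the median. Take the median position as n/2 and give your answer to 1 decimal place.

28.5

Cumulative frequencies: 18, 41, 55, 68
n = 68; position = n/2 = 34.
This falls in the class [25, 30): L = 25, F = 18, f = 23, h = 5.
Median ≈ 25 + ((34 − 18) / 23) × 5 = 28.4783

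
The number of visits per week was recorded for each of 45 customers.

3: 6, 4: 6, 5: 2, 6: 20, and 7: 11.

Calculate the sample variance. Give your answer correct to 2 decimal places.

1.85

Values: 3, 4, 5, 6, 7
n = 45, Σfx = 249, mean = 5.5333
Σfx² = 1459
Σf(x − x̄)² = Σfx² − (Σfx)²/n = 1459 − 249²/45 = 81.2000
Sample variance = 81.2000 / 44 = 1.8455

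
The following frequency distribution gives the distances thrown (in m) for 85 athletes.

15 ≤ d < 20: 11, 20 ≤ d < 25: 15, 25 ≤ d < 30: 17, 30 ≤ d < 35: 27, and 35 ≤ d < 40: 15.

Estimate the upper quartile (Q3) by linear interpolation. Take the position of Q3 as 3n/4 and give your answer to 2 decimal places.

33.84

Cumulative frequencies: 11, 26, 43, 70, 85
n = 85; position = 3n/4 = 63.75.
This falls in the class 30 ≤ d < 35: L = 30, F = 43, f = 27, h = 5.
Upper quartile ≈ 30 + ((63.75 − 43) / 27) × 5 = 33.8426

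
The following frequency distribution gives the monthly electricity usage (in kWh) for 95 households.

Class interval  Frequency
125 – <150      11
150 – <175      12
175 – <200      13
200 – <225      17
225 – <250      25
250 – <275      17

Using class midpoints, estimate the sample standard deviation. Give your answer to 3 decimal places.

Midpoints: 137.5, 162.5, 187.5, 212.5, 237.5, 262.5
n = 95, Σfm = 19912.5, mean = 209.6053
Σfm² = 4331093.75
Σf(m − x̄)² = Σfm² − (Σfm)²/n = 4331093.75 − 19912.5²/95 = 157328.9474
Sample variance = 157328.9474 / 94 = 1673.7122
Standard deviation = √1673.7122 = 40.9110

40.911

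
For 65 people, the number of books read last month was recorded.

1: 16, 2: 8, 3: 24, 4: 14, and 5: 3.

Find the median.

Cumulative frequencies: 16, 24, 48, 62, 65
n = 65, so the median is the value in position (n+1)/2 = 33.
Position 33 falls at value 3.

3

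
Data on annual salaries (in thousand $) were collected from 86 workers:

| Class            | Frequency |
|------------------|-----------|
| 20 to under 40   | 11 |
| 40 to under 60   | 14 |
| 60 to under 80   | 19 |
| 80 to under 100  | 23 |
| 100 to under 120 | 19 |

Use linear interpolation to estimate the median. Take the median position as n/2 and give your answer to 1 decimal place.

78.9

Cumulative frequencies: 11, 25, 44, 67, 86
n = 86; position = n/2 = 43.
This falls in the class 60 to under 80: L = 60, F = 25, f = 19, h = 20.
Median ≈ 60 + ((43 − 25) / 19) × 20 = 78.9474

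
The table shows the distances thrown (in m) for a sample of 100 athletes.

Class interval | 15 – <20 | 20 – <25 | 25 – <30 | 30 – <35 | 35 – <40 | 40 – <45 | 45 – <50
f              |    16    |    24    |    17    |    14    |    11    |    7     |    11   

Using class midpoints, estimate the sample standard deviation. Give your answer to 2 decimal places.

Midpoints: 17.5, 22.5, 27.5, 32.5, 37.5, 42.5, 47.5
n = 100, Σfm = 2975, mean = 29.7500
Σfm² = 97625
Σf(m − x̄)² = Σfm² − (Σfm)²/n = 97625 − 2975²/100 = 9118.7500
Sample variance = 9118.7500 / 99 = 92.1086
Standard deviation = √92.1086 = 9.5973

9.60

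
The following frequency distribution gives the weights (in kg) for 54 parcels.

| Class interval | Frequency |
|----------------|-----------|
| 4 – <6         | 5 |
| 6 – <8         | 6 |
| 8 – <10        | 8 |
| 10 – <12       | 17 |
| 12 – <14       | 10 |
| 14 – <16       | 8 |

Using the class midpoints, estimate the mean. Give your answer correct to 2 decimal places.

10.67

Midpoints: 5, 7, 9, 11, 13, 15
Σfm = 5×5 + 6×7 + 8×9 + 17×11 + 10×13 + 8×15 = 576
n = Σf = 54
Mean = 576 / 54 = 10.6667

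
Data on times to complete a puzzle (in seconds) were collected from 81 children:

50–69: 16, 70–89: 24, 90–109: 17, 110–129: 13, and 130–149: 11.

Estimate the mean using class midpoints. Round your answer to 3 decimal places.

Midpoints: 59.5, 79.5, 99.5, 119.5, 139.5
Σfm = 16×59.5 + 24×79.5 + 17×99.5 + 13×119.5 + 11×139.5 = 7639.5
n = Σf = 81
Mean = 7639.5 / 81 = 94.3148

94.315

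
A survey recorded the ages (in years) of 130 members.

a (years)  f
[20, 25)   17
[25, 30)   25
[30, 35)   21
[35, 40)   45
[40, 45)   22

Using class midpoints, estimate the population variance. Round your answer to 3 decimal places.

42.130

Midpoints: 22.5, 27.5, 32.5, 37.5, 42.5
n = 130, Σfm = 4375, mean = 33.6538
Σfm² = 152712.5
Σf(m − x̄)² = Σfm² − (Σfm)²/n = 152712.5 − 4375²/130 = 5476.9231
Population variance = 5476.9231 / 130 = 42.1302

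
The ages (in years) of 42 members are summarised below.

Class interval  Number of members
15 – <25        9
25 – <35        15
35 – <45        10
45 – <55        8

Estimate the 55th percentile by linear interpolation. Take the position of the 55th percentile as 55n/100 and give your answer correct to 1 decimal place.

Cumulative frequencies: 9, 24, 34, 42
n = 42; position = 55n/100 = 23.1.
This falls in the class 25 – <35: L = 25, F = 9, f = 15, h = 10.
55th percentile ≈ 25 + ((23.1 − 9) / 15) × 10 = 34.4000

34.4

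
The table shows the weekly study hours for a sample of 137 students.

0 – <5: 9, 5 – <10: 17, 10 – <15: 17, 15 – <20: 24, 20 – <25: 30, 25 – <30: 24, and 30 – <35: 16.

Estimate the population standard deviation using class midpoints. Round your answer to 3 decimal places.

Midpoints: 2.5, 7.5, 12.5, 17.5, 22.5, 27.5, 32.5
n = 137, Σfm = 2637.5, mean = 19.2518
Σfm² = 61256.25
Σf(m − x̄)² = Σfm² − (Σfm)²/n = 61256.25 − 2637.5²/137 = 10479.5620
Population variance = 10479.5620 / 137 = 76.4932
Standard deviation = √76.4932 = 8.7460

8.746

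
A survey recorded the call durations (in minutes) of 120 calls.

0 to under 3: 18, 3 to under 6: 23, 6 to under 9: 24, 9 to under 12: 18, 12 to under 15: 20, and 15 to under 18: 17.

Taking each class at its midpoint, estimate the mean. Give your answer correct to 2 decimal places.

Midpoints: 1.5, 4.5, 7.5, 10.5, 13.5, 16.5
Σfm = 18×1.5 + 23×4.5 + 24×7.5 + 18×10.5 + 20×13.5 + 17×16.5 = 1050
n = Σf = 120
Mean = 1050 / 120 = 8.7500

8.75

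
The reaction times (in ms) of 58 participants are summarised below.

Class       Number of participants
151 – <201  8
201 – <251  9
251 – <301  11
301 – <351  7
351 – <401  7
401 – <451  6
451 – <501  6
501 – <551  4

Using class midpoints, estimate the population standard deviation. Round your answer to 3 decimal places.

107.479

Midpoints: 176, 226, 276, 326, 376, 426, 476, 526
n = 58, Σfm = 18908, mean = 326.0000
Σfm² = 6834008
Σf(m − x̄)² = Σfm² − (Σfm)²/n = 6834008 − 18908²/58 = 670000.0000
Population variance = 670000.0000 / 58 = 11551.7241
Standard deviation = √11551.7241 = 107.4789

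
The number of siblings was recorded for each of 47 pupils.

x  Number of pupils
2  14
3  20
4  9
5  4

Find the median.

3

Cumulative frequencies: 14, 34, 43, 47
n = 47, so the median is the value in position (n+1)/2 = 24.
Position 24 falls at value 3.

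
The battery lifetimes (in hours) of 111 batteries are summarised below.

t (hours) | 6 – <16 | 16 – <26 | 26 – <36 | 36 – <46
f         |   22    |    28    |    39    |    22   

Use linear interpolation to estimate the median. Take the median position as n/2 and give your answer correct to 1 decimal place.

Cumulative frequencies: 22, 50, 89, 111
n = 111; position = n/2 = 55.5.
This falls in the class 26 – <36: L = 26, F = 50, f = 39, h = 10.
Median ≈ 26 + ((55.5 − 50) / 39) × 10 = 27.4103

27.4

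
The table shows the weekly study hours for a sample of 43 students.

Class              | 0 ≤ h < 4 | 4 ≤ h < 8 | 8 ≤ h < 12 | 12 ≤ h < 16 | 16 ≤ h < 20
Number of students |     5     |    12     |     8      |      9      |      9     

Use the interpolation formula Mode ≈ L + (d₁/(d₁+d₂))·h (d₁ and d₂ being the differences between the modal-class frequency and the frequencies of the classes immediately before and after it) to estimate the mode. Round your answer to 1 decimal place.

6.5

Modal class: 4 ≤ h < 8 (highest frequency 12).
d₁ = 12 − 5 = 7, d₂ = 12 − 8 = 4
Mode ≈ 4 + (7/(7+4)) × 4 = 4 + 2.5455 = 6.5455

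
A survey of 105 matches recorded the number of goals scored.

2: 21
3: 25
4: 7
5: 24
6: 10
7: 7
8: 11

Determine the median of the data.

Cumulative frequencies: 21, 46, 53, 77, 87, 94, 105
n = 105, so the median is the value in position (n+1)/2 = 53.
Position 53 falls at value 4.

4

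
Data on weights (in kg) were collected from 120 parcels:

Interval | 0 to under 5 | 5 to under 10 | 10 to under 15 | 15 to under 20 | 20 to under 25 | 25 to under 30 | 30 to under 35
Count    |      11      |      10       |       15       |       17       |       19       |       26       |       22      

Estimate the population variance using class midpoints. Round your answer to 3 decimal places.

Midpoints: 2.5, 7.5, 12.5, 17.5, 22.5, 27.5, 32.5
n = 120, Σfm = 2445, mean = 20.3750
Σfm² = 60700
Σf(m − x̄)² = Σfm² − (Σfm)²/n = 60700 − 2445²/120 = 10883.1250
Population variance = 10883.1250 / 120 = 90.6927

90.693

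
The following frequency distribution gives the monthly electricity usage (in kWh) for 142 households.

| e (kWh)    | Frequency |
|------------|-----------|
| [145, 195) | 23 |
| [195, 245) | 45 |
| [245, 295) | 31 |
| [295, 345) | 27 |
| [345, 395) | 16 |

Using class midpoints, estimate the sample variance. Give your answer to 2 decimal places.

3914.69

Midpoints: 170, 220, 270, 320, 370
n = 142, Σfm = 36740, mean = 258.7324
Σfm² = 10057800
Σf(m − x̄)² = Σfm² − (Σfm)²/n = 10057800 − 36740²/142 = 551971.8310
Sample variance = 551971.8310 / 141 = 3914.6938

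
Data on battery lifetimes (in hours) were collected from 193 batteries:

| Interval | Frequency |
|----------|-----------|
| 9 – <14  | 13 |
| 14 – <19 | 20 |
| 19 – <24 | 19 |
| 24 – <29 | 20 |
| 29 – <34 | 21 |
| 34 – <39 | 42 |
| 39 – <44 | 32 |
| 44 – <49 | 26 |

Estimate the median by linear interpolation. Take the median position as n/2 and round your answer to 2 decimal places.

Cumulative frequencies: 13, 33, 52, 72, 93, 135, 167, 193
n = 193; position = n/2 = 96.5.
This falls in the class 34 – <39: L = 34, F = 93, f = 42, h = 5.
Median ≈ 34 + ((96.5 − 93) / 42) × 5 = 34.4167

34.42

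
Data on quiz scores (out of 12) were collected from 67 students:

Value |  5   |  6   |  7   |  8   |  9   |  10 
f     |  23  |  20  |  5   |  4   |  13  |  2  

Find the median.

Cumulative frequencies: 23, 43, 48, 52, 65, 67
n = 67, so the median is the value in position (n+1)/2 = 34.
Position 34 falls at value 6.

6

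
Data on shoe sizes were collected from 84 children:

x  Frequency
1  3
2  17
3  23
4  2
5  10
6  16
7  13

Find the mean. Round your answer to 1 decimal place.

4.2

Values: 1, 2, 3, 4, 5, 6, 7
Σfx = 3×1 + 17×2 + 23×3 + 2×4 + 10×5 + 16×6 + 13×7 = 351
n = Σf = 84
Mean = 351 / 84 = 4.1786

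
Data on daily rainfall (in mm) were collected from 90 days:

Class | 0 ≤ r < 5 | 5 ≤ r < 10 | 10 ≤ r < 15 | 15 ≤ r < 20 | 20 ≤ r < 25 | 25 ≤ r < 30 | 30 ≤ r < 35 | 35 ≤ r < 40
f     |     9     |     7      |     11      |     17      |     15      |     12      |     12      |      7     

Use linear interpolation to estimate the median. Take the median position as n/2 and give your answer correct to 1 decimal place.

Cumulative frequencies: 9, 16, 27, 44, 59, 71, 83, 90
n = 90; position = n/2 = 45.
This falls in the class 20 ≤ r < 25: L = 20, F = 44, f = 15, h = 5.
Median ≈ 20 + ((45 − 44) / 15) × 5 = 20.3333

20.3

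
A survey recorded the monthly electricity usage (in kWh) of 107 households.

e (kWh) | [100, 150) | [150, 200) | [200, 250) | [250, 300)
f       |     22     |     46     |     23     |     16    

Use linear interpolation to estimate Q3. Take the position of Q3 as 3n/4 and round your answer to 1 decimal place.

226.6

Cumulative frequencies: 22, 68, 91, 107
n = 107; position = 3n/4 = 80.25.
This falls in the class [200, 250): L = 200, F = 68, f = 23, h = 50.
Upper quartile ≈ 200 + ((80.25 − 68) / 23) × 50 = 226.6304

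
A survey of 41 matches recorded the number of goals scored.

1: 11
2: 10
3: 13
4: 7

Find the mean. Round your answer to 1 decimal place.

2.4

Values: 1, 2, 3, 4
Σfx = 11×1 + 10×2 + 13×3 + 7×4 = 98
n = Σf = 41
Mean = 98 / 41 = 2.3902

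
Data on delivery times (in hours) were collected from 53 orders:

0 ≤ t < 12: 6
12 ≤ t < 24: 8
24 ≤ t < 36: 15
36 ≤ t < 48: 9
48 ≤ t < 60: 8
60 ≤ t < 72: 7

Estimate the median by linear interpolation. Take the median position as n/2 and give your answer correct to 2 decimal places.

Cumulative frequencies: 6, 14, 29, 38, 46, 53
n = 53; position = n/2 = 26.5.
This falls in the class 24 ≤ t < 36: L = 24, F = 14, f = 15, h = 12.
Median ≈ 24 + ((26.5 − 14) / 15) × 12 = 34.0000

34.00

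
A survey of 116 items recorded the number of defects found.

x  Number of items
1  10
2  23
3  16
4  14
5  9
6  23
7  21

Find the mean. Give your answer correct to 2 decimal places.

Values: 1, 2, 3, 4, 5, 6, 7
Σfx = 10×1 + 23×2 + 16×3 + 14×4 + 9×5 + 23×6 + 21×7 = 490
n = Σf = 116
Mean = 490 / 116 = 4.2241

4.22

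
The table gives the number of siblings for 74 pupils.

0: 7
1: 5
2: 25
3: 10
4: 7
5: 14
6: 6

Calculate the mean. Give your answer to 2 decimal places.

2.96

Values: 0, 1, 2, 3, 4, 5, 6
Σfx = 7×0 + 5×1 + 25×2 + 10×3 + 7×4 + 14×5 + 6×6 = 219
n = Σf = 74
Mean = 219 / 74 = 2.9595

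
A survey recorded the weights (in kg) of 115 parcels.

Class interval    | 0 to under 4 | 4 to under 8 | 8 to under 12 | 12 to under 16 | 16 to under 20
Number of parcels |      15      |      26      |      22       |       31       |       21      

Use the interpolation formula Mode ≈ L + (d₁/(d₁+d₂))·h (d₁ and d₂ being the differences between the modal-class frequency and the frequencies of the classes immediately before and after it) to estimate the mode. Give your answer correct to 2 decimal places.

13.89

Modal class: 12 to under 16 (highest frequency 31).
d₁ = 31 − 22 = 9, d₂ = 31 − 21 = 10
Mode ≈ 12 + (9/(9+10)) × 4 = 12 + 1.8947 = 13.8947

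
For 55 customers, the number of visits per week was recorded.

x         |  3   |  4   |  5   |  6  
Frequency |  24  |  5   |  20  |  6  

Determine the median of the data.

4

Cumulative frequencies: 24, 29, 49, 55
n = 55, so the median is the value in position (n+1)/2 = 28.
Position 28 falls at value 4.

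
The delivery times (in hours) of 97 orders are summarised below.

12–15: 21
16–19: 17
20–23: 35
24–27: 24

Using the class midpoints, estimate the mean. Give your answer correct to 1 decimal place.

20.1

Midpoints: 13.5, 17.5, 21.5, 25.5
Σfm = 21×13.5 + 17×17.5 + 35×21.5 + 24×25.5 = 1945.5
n = Σf = 97
Mean = 1945.5 / 97 = 20.0567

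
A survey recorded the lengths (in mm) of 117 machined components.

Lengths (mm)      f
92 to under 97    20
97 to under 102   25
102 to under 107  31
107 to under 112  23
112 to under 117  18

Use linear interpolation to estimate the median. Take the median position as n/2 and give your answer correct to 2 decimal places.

104.18

Cumulative frequencies: 20, 45, 76, 99, 117
n = 117; position = n/2 = 58.5.
This falls in the class 102 to under 107: L = 102, F = 45, f = 31, h = 5.
Median ≈ 102 + ((58.5 − 45) / 31) × 5 = 104.1774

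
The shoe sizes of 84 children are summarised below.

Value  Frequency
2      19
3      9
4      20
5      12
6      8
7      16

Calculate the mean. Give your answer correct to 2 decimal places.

Values: 2, 3, 4, 5, 6, 7
Σfx = 19×2 + 9×3 + 20×4 + 12×5 + 8×6 + 16×7 = 365
n = Σf = 84
Mean = 365 / 84 = 4.3452

4.35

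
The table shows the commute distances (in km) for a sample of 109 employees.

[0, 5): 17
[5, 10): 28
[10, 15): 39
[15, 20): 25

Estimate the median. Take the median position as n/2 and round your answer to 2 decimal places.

Cumulative frequencies: 17, 45, 84, 109
n = 109; position = n/2 = 54.5.
This falls in the class [10, 15): L = 10, F = 45, f = 39, h = 5.
Median ≈ 10 + ((54.5 − 45) / 39) × 5 = 11.2179

11.22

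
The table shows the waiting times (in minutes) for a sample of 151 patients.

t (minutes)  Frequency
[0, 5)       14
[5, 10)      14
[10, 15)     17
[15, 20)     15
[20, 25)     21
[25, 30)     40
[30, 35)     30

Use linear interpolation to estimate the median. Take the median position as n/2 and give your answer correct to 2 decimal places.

Cumulative frequencies: 14, 28, 45, 60, 81, 121, 151
n = 151; position = n/2 = 75.5.
This falls in the class [20, 25): L = 20, F = 60, f = 21, h = 5.
Median ≈ 20 + ((75.5 − 60) / 21) × 5 = 23.6905

23.69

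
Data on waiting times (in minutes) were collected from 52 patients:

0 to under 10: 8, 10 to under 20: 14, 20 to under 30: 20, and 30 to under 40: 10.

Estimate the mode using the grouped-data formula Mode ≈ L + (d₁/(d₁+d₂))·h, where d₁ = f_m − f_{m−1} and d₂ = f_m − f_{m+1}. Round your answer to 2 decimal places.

Modal class: 20 to under 30 (highest frequency 20).
d₁ = 20 − 14 = 6, d₂ = 20 − 10 = 10
Mode ≈ 20 + (6/(6+10)) × 10 = 20 + 3.7500 = 23.7500

23.75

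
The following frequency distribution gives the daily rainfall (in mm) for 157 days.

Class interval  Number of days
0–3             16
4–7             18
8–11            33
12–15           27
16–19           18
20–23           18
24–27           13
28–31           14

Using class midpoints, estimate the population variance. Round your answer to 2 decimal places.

68.63

Midpoints: 1.5, 5.5, 9.5, 13.5, 17.5, 21.5, 25.5, 29.5
n = 157, Σfm = 2247.5, mean = 14.3153
Σfm² = 42949.25
Σf(m − x̄)² = Σfm² − (Σfm)²/n = 42949.25 − 2247.5²/157 = 10775.6433
Population variance = 10775.6433 / 157 = 68.6347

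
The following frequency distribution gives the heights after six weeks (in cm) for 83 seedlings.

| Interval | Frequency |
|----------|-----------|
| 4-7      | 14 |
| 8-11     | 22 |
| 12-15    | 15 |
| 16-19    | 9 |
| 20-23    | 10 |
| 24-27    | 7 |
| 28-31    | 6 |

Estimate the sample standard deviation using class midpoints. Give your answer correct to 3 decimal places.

7.379

Midpoints: 5.5, 9.5, 13.5, 17.5, 21.5, 25.5, 29.5
n = 83, Σfm = 1216.5, mean = 14.6566
Σfm² = 22294.75
Σf(m − x̄)² = Σfm² − (Σfm)²/n = 22294.75 − 1216.5²/83 = 4464.9639
Sample variance = 4464.9639 / 82 = 54.4508
Standard deviation = √54.4508 = 7.3791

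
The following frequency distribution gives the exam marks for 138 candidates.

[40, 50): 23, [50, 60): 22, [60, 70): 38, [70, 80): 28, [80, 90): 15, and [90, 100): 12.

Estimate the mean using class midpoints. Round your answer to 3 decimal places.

66.884

Midpoints: 45, 55, 65, 75, 85, 95
Σfm = 23×45 + 22×55 + 38×65 + 28×75 + 15×85 + 12×95 = 9230
n = Σf = 138
Mean = 9230 / 138 = 66.8841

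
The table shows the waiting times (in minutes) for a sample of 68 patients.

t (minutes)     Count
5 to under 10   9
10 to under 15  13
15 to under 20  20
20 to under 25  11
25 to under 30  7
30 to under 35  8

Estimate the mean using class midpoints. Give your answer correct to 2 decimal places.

18.82

Midpoints: 7.5, 12.5, 17.5, 22.5, 27.5, 32.5
Σfm = 9×7.5 + 13×12.5 + 20×17.5 + 11×22.5 + 7×27.5 + 8×32.5 = 1280
n = Σf = 68
Mean = 1280 / 68 = 18.8235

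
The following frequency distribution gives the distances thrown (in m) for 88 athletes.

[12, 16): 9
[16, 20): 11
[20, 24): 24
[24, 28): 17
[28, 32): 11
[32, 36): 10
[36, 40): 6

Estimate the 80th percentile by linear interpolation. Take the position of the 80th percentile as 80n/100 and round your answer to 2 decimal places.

31.42

Cumulative frequencies: 9, 20, 44, 61, 72, 82, 88
n = 88; position = 80n/100 = 70.4.
This falls in the class [28, 32): L = 28, F = 61, f = 11, h = 4.
80th percentile ≈ 28 + ((70.4 − 61) / 11) × 4 = 31.4182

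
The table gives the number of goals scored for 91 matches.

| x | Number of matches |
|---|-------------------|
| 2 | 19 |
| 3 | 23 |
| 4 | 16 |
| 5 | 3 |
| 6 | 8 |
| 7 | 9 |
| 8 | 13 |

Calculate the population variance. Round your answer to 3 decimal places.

Values: 2, 3, 4, 5, 6, 7, 8
n = 91, Σfx = 401, mean = 4.4066
Σfx² = 2175
Σf(x − x̄)² = Σfx² − (Σfx)²/n = 2175 − 401²/91 = 407.9560
Population variance = 407.9560 / 91 = 4.4830

4.483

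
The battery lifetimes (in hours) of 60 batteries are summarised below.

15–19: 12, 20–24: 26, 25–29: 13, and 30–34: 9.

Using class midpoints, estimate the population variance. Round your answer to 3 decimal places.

22.910

Midpoints: 17, 22, 27, 32
n = 60, Σfm = 1415, mean = 23.5833
Σfm² = 34745
Σf(m − x̄)² = Σfm² − (Σfm)²/n = 34745 − 1415²/60 = 1374.5833
Population variance = 1374.5833 / 60 = 22.9097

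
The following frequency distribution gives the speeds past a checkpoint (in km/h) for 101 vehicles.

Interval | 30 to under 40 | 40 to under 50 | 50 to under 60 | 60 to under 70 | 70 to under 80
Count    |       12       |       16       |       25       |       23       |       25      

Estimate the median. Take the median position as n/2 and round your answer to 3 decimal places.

59.000

Cumulative frequencies: 12, 28, 53, 76, 101
n = 101; position = n/2 = 50.5.
This falls in the class 50 to under 60: L = 50, F = 28, f = 25, h = 10.
Median ≈ 50 + ((50.5 − 28) / 25) × 10 = 59.0000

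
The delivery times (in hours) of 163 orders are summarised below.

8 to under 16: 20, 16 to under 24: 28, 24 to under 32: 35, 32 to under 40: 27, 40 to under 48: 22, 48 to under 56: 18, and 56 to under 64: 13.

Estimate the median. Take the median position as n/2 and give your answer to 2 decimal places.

31.66

Cumulative frequencies: 20, 48, 83, 110, 132, 150, 163
n = 163; position = n/2 = 81.5.
This falls in the class 24 to under 32: L = 24, F = 48, f = 35, h = 8.
Median ≈ 24 + ((81.5 − 48) / 35) × 8 = 31.6571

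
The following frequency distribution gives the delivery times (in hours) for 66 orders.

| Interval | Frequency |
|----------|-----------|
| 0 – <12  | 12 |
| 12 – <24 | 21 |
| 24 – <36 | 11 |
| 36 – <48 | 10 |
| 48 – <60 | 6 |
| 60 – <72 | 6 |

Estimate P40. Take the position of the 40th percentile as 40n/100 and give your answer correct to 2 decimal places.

20.23

Cumulative frequencies: 12, 33, 44, 54, 60, 66
n = 66; position = 40n/100 = 26.4.
This falls in the class 12 – <24: L = 12, F = 12, f = 21, h = 12.
40th percentile ≈ 12 + ((26.4 − 12) / 21) × 12 = 20.2286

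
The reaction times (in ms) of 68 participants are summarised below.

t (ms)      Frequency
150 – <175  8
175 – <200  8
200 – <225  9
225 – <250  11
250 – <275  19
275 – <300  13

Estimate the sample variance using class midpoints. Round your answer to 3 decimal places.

Midpoints: 162.5, 187.5, 212.5, 237.5, 262.5, 287.5
n = 68, Σfm = 16050, mean = 236.0294
Σfm² = 3903125
Σf(m − x̄)² = Σfm² − (Σfm)²/n = 3903125 − 16050²/68 = 114852.9412
Sample variance = 114852.9412 / 67 = 1714.2230

1714.223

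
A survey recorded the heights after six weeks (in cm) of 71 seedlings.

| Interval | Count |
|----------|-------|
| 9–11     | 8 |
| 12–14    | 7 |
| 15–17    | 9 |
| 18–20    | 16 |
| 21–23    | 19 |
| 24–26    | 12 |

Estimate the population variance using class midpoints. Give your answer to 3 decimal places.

Midpoints: 10, 13, 16, 19, 22, 25
n = 71, Σfm = 1337, mean = 18.8310
Σfm² = 26759
Σf(m − x̄)² = Σfm² − (Σfm)²/n = 26759 − 1337²/71 = 1581.9718
Population variance = 1581.9718 / 71 = 22.2813

22.281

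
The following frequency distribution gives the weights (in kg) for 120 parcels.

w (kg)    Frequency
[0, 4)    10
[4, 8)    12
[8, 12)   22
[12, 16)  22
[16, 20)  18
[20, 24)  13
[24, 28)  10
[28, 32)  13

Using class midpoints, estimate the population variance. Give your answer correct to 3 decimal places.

Midpoints: 2, 6, 10, 14, 18, 22, 26, 30
n = 120, Σfm = 1880, mean = 15.6667
Σfm² = 37568
Σf(m − x̄)² = Σfm² − (Σfm)²/n = 37568 − 1880²/120 = 8114.6667
Population variance = 8114.6667 / 120 = 67.6222

67.622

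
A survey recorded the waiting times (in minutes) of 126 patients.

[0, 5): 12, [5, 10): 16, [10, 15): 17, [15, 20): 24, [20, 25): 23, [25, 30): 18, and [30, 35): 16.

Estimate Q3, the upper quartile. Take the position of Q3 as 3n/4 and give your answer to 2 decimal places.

25.69

Cumulative frequencies: 12, 28, 45, 69, 92, 110, 126
n = 126; position = 3n/4 = 94.5.
This falls in the class [25, 30): L = 25, F = 92, f = 18, h = 5.
Upper quartile ≈ 25 + ((94.5 − 92) / 18) × 5 = 25.6944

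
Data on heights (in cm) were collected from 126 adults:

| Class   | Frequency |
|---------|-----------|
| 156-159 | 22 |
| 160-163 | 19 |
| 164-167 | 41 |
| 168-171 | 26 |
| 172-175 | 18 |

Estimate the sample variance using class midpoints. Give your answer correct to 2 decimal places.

26.24

Midpoints: 157.5, 161.5, 165.5, 169.5, 173.5
n = 126, Σfm = 20849, mean = 165.4683
Σfm² = 3453127.5
Σf(m − x̄)² = Σfm² − (Σfm)²/n = 3453127.5 − 20849²/126 = 3279.8730
Sample variance = 3279.8730 / 125 = 26.2390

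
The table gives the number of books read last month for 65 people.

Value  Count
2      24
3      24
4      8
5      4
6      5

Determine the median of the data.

3

Cumulative frequencies: 24, 48, 56, 60, 65
n = 65, so the median is the value in position (n+1)/2 = 33.
Position 33 falls at value 3.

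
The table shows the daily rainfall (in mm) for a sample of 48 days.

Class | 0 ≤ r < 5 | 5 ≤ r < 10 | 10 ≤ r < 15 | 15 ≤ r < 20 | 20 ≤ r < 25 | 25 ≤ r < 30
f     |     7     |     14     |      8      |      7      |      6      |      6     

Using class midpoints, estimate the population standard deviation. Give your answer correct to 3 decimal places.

Midpoints: 2.5, 7.5, 12.5, 17.5, 22.5, 27.5
n = 48, Σfm = 645, mean = 13.4375
Σfm² = 11800
Σf(m − x̄)² = Σfm² − (Σfm)²/n = 11800 − 645²/48 = 3132.8125
Population variance = 3132.8125 / 48 = 65.2669
Standard deviation = √65.2669 = 8.0788

8.079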